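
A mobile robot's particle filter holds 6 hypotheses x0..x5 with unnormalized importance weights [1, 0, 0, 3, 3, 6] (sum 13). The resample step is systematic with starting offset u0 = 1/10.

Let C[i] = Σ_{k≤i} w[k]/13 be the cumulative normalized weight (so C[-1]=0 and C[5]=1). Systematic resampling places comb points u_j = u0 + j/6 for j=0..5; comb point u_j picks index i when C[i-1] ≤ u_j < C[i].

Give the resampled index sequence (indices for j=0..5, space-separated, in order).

3 3 4 5 5 5

C = [1/13, 1/13, 1/13, 4/13, 7/13, 1]
j=0: u_0=1/10 ∈ [1/13, 4/13) → index 3
j=1: u_1=4/15 ∈ [1/13, 4/13) → index 3
j=2: u_2=13/30 ∈ [4/13, 7/13) → index 4
j=3: u_3=3/5 ∈ [7/13, 1) → index 5
j=4: u_4=23/30 ∈ [7/13, 1) → index 5
j=5: u_5=14/15 ∈ [7/13, 1) → index 5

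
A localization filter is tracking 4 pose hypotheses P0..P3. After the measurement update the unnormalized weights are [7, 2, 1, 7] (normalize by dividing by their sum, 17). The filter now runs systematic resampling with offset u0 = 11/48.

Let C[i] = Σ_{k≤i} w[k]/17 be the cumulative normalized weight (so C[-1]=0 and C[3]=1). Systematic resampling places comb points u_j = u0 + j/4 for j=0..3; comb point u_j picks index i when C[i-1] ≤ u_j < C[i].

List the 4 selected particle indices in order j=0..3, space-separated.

C = [7/17, 9/17, 10/17, 1]
j=0: u_0=11/48 ∈ [0, 7/17) → index 0
j=1: u_1=23/48 ∈ [7/17, 9/17) → index 1
j=2: u_2=35/48 ∈ [10/17, 1) → index 3
j=3: u_3=47/48 ∈ [10/17, 1) → index 3

0 1 3 3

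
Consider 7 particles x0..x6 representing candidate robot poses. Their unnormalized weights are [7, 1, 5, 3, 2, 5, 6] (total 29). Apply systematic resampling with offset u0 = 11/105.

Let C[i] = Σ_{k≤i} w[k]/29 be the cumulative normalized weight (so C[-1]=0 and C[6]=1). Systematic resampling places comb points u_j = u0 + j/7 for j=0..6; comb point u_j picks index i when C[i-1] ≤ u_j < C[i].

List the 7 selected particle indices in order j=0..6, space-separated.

0 1 2 3 5 6 6

C = [7/29, 8/29, 13/29, 16/29, 18/29, 23/29, 1]
j=0: u_0=11/105 ∈ [0, 7/29) → index 0
j=1: u_1=26/105 ∈ [7/29, 8/29) → index 1
j=2: u_2=41/105 ∈ [8/29, 13/29) → index 2
j=3: u_3=8/15 ∈ [13/29, 16/29) → index 3
j=4: u_4=71/105 ∈ [18/29, 23/29) → index 5
j=5: u_5=86/105 ∈ [23/29, 1) → index 6
j=6: u_6=101/105 ∈ [23/29, 1) → index 6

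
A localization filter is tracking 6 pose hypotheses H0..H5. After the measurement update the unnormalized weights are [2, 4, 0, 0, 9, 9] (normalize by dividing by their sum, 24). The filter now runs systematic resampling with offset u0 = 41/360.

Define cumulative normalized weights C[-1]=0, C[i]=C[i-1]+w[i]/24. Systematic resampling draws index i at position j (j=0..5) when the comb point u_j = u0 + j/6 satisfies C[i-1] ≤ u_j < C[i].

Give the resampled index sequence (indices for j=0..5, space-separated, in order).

C = [1/12, 1/4, 1/4, 1/4, 5/8, 1]
j=0: u_0=41/360 ∈ [1/12, 1/4) → index 1
j=1: u_1=101/360 ∈ [1/4, 5/8) → index 4
j=2: u_2=161/360 ∈ [1/4, 5/8) → index 4
j=3: u_3=221/360 ∈ [1/4, 5/8) → index 4
j=4: u_4=281/360 ∈ [5/8, 1) → index 5
j=5: u_5=341/360 ∈ [5/8, 1) → index 5

1 4 4 4 5 5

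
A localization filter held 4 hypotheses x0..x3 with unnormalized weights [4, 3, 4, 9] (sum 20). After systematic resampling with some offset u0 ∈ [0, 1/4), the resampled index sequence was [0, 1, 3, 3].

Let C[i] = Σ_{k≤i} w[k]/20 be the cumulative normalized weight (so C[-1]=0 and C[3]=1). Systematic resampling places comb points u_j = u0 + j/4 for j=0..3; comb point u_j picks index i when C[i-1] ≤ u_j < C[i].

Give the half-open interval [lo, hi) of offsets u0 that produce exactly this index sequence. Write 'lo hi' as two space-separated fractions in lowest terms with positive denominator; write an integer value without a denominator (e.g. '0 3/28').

C = [1/5, 7/20, 11/20, 1]
j=0 picked index 0: u0 ∈ [0, 1/5)
j=1 picked index 1: u0 ∈ [-1/20, 1/10)
j=2 picked index 3: u0 ∈ [1/20, 1/2)
j=3 picked index 3: u0 ∈ [-1/5, 1/4)
intersection: [1/20, 1/10)

1/20 1/10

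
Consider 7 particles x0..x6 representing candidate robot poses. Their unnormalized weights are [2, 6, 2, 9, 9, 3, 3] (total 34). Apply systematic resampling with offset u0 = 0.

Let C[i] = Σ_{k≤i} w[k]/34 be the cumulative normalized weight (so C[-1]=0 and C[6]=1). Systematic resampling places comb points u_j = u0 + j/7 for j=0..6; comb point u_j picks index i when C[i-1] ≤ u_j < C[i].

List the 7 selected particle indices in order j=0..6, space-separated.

C = [1/17, 4/17, 5/17, 19/34, 14/17, 31/34, 1]
j=0: u_0=0 ∈ [0, 1/17) → index 0
j=1: u_1=1/7 ∈ [1/17, 4/17) → index 1
j=2: u_2=2/7 ∈ [4/17, 5/17) → index 2
j=3: u_3=3/7 ∈ [5/17, 19/34) → index 3
j=4: u_4=4/7 ∈ [19/34, 14/17) → index 4
j=5: u_5=5/7 ∈ [19/34, 14/17) → index 4
j=6: u_6=6/7 ∈ [14/17, 31/34) → index 5

0 1 2 3 4 4 5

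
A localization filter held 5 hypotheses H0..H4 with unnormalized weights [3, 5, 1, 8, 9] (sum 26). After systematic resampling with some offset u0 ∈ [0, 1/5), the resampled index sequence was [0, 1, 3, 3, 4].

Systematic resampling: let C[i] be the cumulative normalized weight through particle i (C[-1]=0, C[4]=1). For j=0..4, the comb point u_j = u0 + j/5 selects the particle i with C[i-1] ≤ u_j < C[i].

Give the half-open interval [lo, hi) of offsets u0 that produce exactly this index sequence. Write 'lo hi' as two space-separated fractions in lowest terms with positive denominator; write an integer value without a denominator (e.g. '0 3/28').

0 7/130

C = [3/26, 4/13, 9/26, 17/26, 1]
j=0 picked index 0: u0 ∈ [0, 3/26)
j=1 picked index 1: u0 ∈ [-11/130, 7/65)
j=2 picked index 3: u0 ∈ [-7/130, 33/130)
j=3 picked index 3: u0 ∈ [-33/130, 7/130)
j=4 picked index 4: u0 ∈ [-19/130, 1/5)
intersection: [0, 7/130)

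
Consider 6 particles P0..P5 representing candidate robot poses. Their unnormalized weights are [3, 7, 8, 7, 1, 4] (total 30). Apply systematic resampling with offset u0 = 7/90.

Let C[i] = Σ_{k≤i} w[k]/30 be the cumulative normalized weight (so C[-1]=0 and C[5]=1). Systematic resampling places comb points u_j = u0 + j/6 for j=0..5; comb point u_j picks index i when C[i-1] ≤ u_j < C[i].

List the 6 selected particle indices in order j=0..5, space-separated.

0 1 2 2 3 5

C = [1/10, 1/3, 3/5, 5/6, 13/15, 1]
j=0: u_0=7/90 ∈ [0, 1/10) → index 0
j=1: u_1=11/45 ∈ [1/10, 1/3) → index 1
j=2: u_2=37/90 ∈ [1/3, 3/5) → index 2
j=3: u_3=26/45 ∈ [1/3, 3/5) → index 2
j=4: u_4=67/90 ∈ [3/5, 5/6) → index 3
j=5: u_5=41/45 ∈ [13/15, 1) → index 5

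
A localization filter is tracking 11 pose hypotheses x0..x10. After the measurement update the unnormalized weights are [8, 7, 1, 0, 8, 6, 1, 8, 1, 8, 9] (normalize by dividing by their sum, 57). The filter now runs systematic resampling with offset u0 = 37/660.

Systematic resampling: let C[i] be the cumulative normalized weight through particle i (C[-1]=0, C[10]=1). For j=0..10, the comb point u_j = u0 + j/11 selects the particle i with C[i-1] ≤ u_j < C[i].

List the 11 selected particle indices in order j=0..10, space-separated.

C = [8/57, 5/19, 16/57, 16/57, 8/19, 10/19, 31/57, 13/19, 40/57, 16/19, 1]
j=0: u_0=37/660 ∈ [0, 8/57) → index 0
j=1: u_1=97/660 ∈ [8/57, 5/19) → index 1
j=2: u_2=157/660 ∈ [8/57, 5/19) → index 1
j=3: u_3=217/660 ∈ [16/57, 8/19) → index 4
j=4: u_4=277/660 ∈ [16/57, 8/19) → index 4
j=5: u_5=337/660 ∈ [8/19, 10/19) → index 5
j=6: u_6=397/660 ∈ [31/57, 13/19) → index 7
j=7: u_7=457/660 ∈ [13/19, 40/57) → index 8
j=8: u_8=47/60 ∈ [40/57, 16/19) → index 9
j=9: u_9=577/660 ∈ [16/19, 1) → index 10
j=10: u_10=637/660 ∈ [16/19, 1) → index 10

0 1 1 4 4 5 7 8 9 10 10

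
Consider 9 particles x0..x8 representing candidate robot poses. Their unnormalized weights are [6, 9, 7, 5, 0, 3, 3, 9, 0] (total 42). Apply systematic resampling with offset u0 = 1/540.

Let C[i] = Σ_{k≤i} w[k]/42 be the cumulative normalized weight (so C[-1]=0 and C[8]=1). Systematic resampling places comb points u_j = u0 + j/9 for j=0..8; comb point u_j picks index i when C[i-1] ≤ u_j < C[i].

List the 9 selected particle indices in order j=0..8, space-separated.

C = [1/7, 5/14, 11/21, 9/14, 9/14, 5/7, 11/14, 1, 1]
j=0: u_0=1/540 ∈ [0, 1/7) → index 0
j=1: u_1=61/540 ∈ [0, 1/7) → index 0
j=2: u_2=121/540 ∈ [1/7, 5/14) → index 1
j=3: u_3=181/540 ∈ [1/7, 5/14) → index 1
j=4: u_4=241/540 ∈ [5/14, 11/21) → index 2
j=5: u_5=301/540 ∈ [11/21, 9/14) → index 3
j=6: u_6=361/540 ∈ [9/14, 5/7) → index 5
j=7: u_7=421/540 ∈ [5/7, 11/14) → index 6
j=8: u_8=481/540 ∈ [11/14, 1) → index 7

0 0 1 1 2 3 5 6 7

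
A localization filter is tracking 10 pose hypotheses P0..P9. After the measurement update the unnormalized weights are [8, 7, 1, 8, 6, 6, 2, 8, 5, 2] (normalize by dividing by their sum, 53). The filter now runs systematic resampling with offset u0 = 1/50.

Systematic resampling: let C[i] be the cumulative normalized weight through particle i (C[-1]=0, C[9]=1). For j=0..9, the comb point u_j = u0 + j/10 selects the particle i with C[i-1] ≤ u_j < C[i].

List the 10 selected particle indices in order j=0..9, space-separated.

C = [8/53, 15/53, 16/53, 24/53, 30/53, 36/53, 38/53, 46/53, 51/53, 1]
j=0: u_0=1/50 ∈ [0, 8/53) → index 0
j=1: u_1=3/25 ∈ [0, 8/53) → index 0
j=2: u_2=11/50 ∈ [8/53, 15/53) → index 1
j=3: u_3=8/25 ∈ [16/53, 24/53) → index 3
j=4: u_4=21/50 ∈ [16/53, 24/53) → index 3
j=5: u_5=13/25 ∈ [24/53, 30/53) → index 4
j=6: u_6=31/50 ∈ [30/53, 36/53) → index 5
j=7: u_7=18/25 ∈ [38/53, 46/53) → index 7
j=8: u_8=41/50 ∈ [38/53, 46/53) → index 7
j=9: u_9=23/25 ∈ [46/53, 51/53) → index 8

0 0 1 3 3 4 5 7 7 8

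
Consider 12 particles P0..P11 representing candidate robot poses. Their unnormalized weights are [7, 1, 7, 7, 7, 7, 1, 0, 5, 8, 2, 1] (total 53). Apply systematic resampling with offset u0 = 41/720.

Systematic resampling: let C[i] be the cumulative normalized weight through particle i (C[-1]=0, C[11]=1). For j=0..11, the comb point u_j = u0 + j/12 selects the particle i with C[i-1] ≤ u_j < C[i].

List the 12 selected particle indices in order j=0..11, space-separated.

C = [7/53, 8/53, 15/53, 22/53, 29/53, 36/53, 37/53, 37/53, 42/53, 50/53, 52/53, 1]
j=0: u_0=41/720 ∈ [0, 7/53) → index 0
j=1: u_1=101/720 ∈ [7/53, 8/53) → index 1
j=2: u_2=161/720 ∈ [8/53, 15/53) → index 2
j=3: u_3=221/720 ∈ [15/53, 22/53) → index 3
j=4: u_4=281/720 ∈ [15/53, 22/53) → index 3
j=5: u_5=341/720 ∈ [22/53, 29/53) → index 4
j=6: u_6=401/720 ∈ [29/53, 36/53) → index 5
j=7: u_7=461/720 ∈ [29/53, 36/53) → index 5
j=8: u_8=521/720 ∈ [37/53, 42/53) → index 8
j=9: u_9=581/720 ∈ [42/53, 50/53) → index 9
j=10: u_10=641/720 ∈ [42/53, 50/53) → index 9
j=11: u_11=701/720 ∈ [50/53, 52/53) → index 10

0 1 2 3 3 4 5 5 8 9 9 10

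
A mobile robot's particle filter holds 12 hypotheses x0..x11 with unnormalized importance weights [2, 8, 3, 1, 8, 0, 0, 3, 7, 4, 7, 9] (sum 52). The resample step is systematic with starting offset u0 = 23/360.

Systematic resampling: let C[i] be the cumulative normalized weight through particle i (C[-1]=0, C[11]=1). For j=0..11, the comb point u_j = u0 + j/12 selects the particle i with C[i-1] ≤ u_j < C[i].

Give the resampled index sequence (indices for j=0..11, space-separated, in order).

C = [1/26, 5/26, 1/4, 7/26, 11/26, 11/26, 11/26, 25/52, 8/13, 9/13, 43/52, 1]
j=0: u_0=23/360 ∈ [1/26, 5/26) → index 1
j=1: u_1=53/360 ∈ [1/26, 5/26) → index 1
j=2: u_2=83/360 ∈ [5/26, 1/4) → index 2
j=3: u_3=113/360 ∈ [7/26, 11/26) → index 4
j=4: u_4=143/360 ∈ [7/26, 11/26) → index 4
j=5: u_5=173/360 ∈ [11/26, 25/52) → index 7
j=6: u_6=203/360 ∈ [25/52, 8/13) → index 8
j=7: u_7=233/360 ∈ [8/13, 9/13) → index 9
j=8: u_8=263/360 ∈ [9/13, 43/52) → index 10
j=9: u_9=293/360 ∈ [9/13, 43/52) → index 10
j=10: u_10=323/360 ∈ [43/52, 1) → index 11
j=11: u_11=353/360 ∈ [43/52, 1) → index 11

1 1 2 4 4 7 8 9 10 10 11 11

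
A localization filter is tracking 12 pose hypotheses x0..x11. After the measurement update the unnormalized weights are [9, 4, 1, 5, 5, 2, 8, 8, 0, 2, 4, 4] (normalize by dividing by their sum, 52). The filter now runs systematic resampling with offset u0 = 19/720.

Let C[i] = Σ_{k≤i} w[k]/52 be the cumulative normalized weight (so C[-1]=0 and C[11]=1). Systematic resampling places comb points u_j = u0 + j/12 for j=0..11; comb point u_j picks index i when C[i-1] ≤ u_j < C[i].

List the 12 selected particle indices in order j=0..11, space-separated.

C = [9/52, 1/4, 7/26, 19/52, 6/13, 1/2, 17/26, 21/26, 21/26, 11/13, 12/13, 1]
j=0: u_0=19/720 ∈ [0, 9/52) → index 0
j=1: u_1=79/720 ∈ [0, 9/52) → index 0
j=2: u_2=139/720 ∈ [9/52, 1/4) → index 1
j=3: u_3=199/720 ∈ [7/26, 19/52) → index 3
j=4: u_4=259/720 ∈ [7/26, 19/52) → index 3
j=5: u_5=319/720 ∈ [19/52, 6/13) → index 4
j=6: u_6=379/720 ∈ [1/2, 17/26) → index 6
j=7: u_7=439/720 ∈ [1/2, 17/26) → index 6
j=8: u_8=499/720 ∈ [17/26, 21/26) → index 7
j=9: u_9=559/720 ∈ [17/26, 21/26) → index 7
j=10: u_10=619/720 ∈ [11/13, 12/13) → index 10
j=11: u_11=679/720 ∈ [12/13, 1) → index 11

0 0 1 3 3 4 6 6 7 7 10 11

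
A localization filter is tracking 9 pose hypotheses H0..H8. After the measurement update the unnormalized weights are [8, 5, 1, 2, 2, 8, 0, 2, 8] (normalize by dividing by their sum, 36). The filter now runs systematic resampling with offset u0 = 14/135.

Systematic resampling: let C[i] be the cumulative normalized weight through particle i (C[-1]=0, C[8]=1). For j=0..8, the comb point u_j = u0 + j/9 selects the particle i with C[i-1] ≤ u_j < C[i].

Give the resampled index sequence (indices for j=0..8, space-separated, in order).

C = [2/9, 13/36, 7/18, 4/9, 1/2, 13/18, 13/18, 7/9, 1]
j=0: u_0=14/135 ∈ [0, 2/9) → index 0
j=1: u_1=29/135 ∈ [0, 2/9) → index 0
j=2: u_2=44/135 ∈ [2/9, 13/36) → index 1
j=3: u_3=59/135 ∈ [7/18, 4/9) → index 3
j=4: u_4=74/135 ∈ [1/2, 13/18) → index 5
j=5: u_5=89/135 ∈ [1/2, 13/18) → index 5
j=6: u_6=104/135 ∈ [13/18, 7/9) → index 7
j=7: u_7=119/135 ∈ [7/9, 1) → index 8
j=8: u_8=134/135 ∈ [7/9, 1) → index 8

0 0 1 3 5 5 7 8 8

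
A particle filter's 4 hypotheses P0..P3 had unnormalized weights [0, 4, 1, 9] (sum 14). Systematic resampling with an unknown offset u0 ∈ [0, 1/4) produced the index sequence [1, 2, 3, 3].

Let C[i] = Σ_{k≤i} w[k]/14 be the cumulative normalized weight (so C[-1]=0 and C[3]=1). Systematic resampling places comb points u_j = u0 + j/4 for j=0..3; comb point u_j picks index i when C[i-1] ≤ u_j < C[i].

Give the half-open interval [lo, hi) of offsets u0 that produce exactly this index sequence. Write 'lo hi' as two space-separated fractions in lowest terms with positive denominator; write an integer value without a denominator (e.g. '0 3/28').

1/28 3/28

C = [0, 2/7, 5/14, 1]
j=0 picked index 1: u0 ∈ [0, 2/7)
j=1 picked index 2: u0 ∈ [1/28, 3/28)
j=2 picked index 3: u0 ∈ [-1/7, 1/2)
j=3 picked index 3: u0 ∈ [-11/28, 1/4)
intersection: [1/28, 3/28)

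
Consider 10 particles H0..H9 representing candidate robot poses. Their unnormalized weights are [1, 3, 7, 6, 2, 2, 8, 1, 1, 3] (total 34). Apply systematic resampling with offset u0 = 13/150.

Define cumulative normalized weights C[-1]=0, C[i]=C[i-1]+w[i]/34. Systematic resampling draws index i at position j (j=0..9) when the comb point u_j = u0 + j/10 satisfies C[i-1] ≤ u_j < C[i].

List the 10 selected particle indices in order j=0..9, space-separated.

C = [1/34, 2/17, 11/34, 1/2, 19/34, 21/34, 29/34, 15/17, 31/34, 1]
j=0: u_0=13/150 ∈ [1/34, 2/17) → index 1
j=1: u_1=14/75 ∈ [2/17, 11/34) → index 2
j=2: u_2=43/150 ∈ [2/17, 11/34) → index 2
j=3: u_3=29/75 ∈ [11/34, 1/2) → index 3
j=4: u_4=73/150 ∈ [11/34, 1/2) → index 3
j=5: u_5=44/75 ∈ [19/34, 21/34) → index 5
j=6: u_6=103/150 ∈ [21/34, 29/34) → index 6
j=7: u_7=59/75 ∈ [21/34, 29/34) → index 6
j=8: u_8=133/150 ∈ [15/17, 31/34) → index 8
j=9: u_9=74/75 ∈ [31/34, 1) → index 9

1 2 2 3 3 5 6 6 8 9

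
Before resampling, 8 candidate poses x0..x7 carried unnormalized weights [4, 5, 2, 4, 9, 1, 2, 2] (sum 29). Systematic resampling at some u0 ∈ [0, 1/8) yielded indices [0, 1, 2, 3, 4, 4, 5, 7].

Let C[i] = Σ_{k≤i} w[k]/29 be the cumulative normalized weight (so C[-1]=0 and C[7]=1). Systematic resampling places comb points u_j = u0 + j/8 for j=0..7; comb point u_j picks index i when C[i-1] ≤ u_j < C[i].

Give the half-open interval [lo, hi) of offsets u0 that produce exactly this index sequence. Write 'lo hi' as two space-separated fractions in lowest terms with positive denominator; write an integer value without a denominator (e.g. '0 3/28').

9/116 13/116

C = [4/29, 9/29, 11/29, 15/29, 24/29, 25/29, 27/29, 1]
j=0 picked index 0: u0 ∈ [0, 4/29)
j=1 picked index 1: u0 ∈ [3/232, 43/232)
j=2 picked index 2: u0 ∈ [7/116, 15/116)
j=3 picked index 3: u0 ∈ [1/232, 33/232)
j=4 picked index 4: u0 ∈ [1/58, 19/58)
j=5 picked index 4: u0 ∈ [-25/232, 47/232)
j=6 picked index 5: u0 ∈ [9/116, 13/116)
j=7 picked index 7: u0 ∈ [13/232, 1/8)
intersection: [9/116, 13/116)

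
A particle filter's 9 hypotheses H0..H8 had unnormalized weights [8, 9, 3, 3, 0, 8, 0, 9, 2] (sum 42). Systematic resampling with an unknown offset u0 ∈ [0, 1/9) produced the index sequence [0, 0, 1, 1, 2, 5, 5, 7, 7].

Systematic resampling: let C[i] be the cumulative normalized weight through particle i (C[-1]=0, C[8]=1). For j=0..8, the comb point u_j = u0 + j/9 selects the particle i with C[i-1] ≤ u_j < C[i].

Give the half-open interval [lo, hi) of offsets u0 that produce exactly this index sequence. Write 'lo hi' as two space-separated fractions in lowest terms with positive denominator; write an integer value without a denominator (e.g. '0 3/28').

C = [4/21, 17/42, 10/21, 23/42, 23/42, 31/42, 31/42, 20/21, 1]
j=0 picked index 0: u0 ∈ [0, 4/21)
j=1 picked index 0: u0 ∈ [-1/9, 5/63)
j=2 picked index 1: u0 ∈ [-2/63, 23/126)
j=3 picked index 1: u0 ∈ [-1/7, 1/14)
j=4 picked index 2: u0 ∈ [-5/126, 2/63)
j=5 picked index 5: u0 ∈ [-1/126, 23/126)
j=6 picked index 5: u0 ∈ [-5/42, 1/14)
j=7 picked index 7: u0 ∈ [-5/126, 11/63)
j=8 picked index 7: u0 ∈ [-19/126, 4/63)
intersection: [0, 2/63)

0 2/63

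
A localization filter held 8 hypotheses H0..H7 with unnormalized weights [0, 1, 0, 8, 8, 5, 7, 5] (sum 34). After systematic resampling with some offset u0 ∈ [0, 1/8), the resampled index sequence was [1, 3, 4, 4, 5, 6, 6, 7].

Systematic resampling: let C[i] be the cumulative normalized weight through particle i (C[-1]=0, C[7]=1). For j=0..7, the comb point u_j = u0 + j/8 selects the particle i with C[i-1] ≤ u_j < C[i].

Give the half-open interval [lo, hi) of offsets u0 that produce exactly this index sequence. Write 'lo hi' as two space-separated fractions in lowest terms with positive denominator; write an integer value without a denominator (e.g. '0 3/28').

3/136 1/34

C = [0, 1/34, 1/34, 9/34, 1/2, 11/17, 29/34, 1]
j=0 picked index 1: u0 ∈ [0, 1/34)
j=1 picked index 3: u0 ∈ [-13/136, 19/136)
j=2 picked index 4: u0 ∈ [1/68, 1/4)
j=3 picked index 4: u0 ∈ [-15/136, 1/8)
j=4 picked index 5: u0 ∈ [0, 5/34)
j=5 picked index 6: u0 ∈ [3/136, 31/136)
j=6 picked index 6: u0 ∈ [-7/68, 7/68)
j=7 picked index 7: u0 ∈ [-3/136, 1/8)
intersection: [3/136, 1/34)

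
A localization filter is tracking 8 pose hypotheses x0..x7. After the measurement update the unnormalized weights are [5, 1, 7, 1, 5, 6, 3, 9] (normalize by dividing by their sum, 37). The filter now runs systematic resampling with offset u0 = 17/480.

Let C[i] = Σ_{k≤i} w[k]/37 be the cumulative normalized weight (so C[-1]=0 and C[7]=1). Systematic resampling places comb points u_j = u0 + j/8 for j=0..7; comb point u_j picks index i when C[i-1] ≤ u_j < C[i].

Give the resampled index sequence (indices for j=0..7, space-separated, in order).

C = [5/37, 6/37, 13/37, 14/37, 19/37, 25/37, 28/37, 1]
j=0: u_0=17/480 ∈ [0, 5/37) → index 0
j=1: u_1=77/480 ∈ [5/37, 6/37) → index 1
j=2: u_2=137/480 ∈ [6/37, 13/37) → index 2
j=3: u_3=197/480 ∈ [14/37, 19/37) → index 4
j=4: u_4=257/480 ∈ [19/37, 25/37) → index 5
j=5: u_5=317/480 ∈ [19/37, 25/37) → index 5
j=6: u_6=377/480 ∈ [28/37, 1) → index 7
j=7: u_7=437/480 ∈ [28/37, 1) → index 7

0 1 2 4 5 5 7 7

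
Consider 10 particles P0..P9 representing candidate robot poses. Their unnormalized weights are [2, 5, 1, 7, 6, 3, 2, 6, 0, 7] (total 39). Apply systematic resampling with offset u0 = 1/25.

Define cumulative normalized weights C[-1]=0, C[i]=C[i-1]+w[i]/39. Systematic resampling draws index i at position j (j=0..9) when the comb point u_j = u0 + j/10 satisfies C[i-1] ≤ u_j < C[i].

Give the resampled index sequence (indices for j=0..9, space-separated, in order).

C = [2/39, 7/39, 8/39, 5/13, 7/13, 8/13, 2/3, 32/39, 32/39, 1]
j=0: u_0=1/25 ∈ [0, 2/39) → index 0
j=1: u_1=7/50 ∈ [2/39, 7/39) → index 1
j=2: u_2=6/25 ∈ [8/39, 5/13) → index 3
j=3: u_3=17/50 ∈ [8/39, 5/13) → index 3
j=4: u_4=11/25 ∈ [5/13, 7/13) → index 4
j=5: u_5=27/50 ∈ [7/13, 8/13) → index 5
j=6: u_6=16/25 ∈ [8/13, 2/3) → index 6
j=7: u_7=37/50 ∈ [2/3, 32/39) → index 7
j=8: u_8=21/25 ∈ [32/39, 1) → index 9
j=9: u_9=47/50 ∈ [32/39, 1) → index 9

0 1 3 3 4 5 6 7 9 9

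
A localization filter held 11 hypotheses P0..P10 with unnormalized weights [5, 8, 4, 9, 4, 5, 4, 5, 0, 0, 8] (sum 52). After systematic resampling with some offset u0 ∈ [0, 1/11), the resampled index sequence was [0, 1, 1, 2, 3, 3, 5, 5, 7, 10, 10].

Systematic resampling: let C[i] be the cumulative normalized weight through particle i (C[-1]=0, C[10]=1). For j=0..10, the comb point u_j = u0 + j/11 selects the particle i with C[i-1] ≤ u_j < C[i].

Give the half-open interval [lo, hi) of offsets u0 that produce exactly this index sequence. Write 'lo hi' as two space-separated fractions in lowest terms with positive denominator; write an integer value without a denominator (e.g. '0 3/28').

C = [5/52, 1/4, 17/52, 1/2, 15/26, 35/52, 3/4, 11/13, 11/13, 11/13, 1]
j=0 picked index 0: u0 ∈ [0, 5/52)
j=1 picked index 1: u0 ∈ [3/572, 7/44)
j=2 picked index 1: u0 ∈ [-49/572, 3/44)
j=3 picked index 2: u0 ∈ [-1/44, 31/572)
j=4 picked index 3: u0 ∈ [-21/572, 3/22)
j=5 picked index 3: u0 ∈ [-73/572, 1/22)
j=6 picked index 5: u0 ∈ [9/286, 73/572)
j=7 picked index 5: u0 ∈ [-17/286, 21/572)
j=8 picked index 7: u0 ∈ [1/44, 17/143)
j=9 picked index 10: u0 ∈ [4/143, 2/11)
j=10 picked index 10: u0 ∈ [-9/143, 1/11)
intersection: [9/286, 21/572)

9/286 21/572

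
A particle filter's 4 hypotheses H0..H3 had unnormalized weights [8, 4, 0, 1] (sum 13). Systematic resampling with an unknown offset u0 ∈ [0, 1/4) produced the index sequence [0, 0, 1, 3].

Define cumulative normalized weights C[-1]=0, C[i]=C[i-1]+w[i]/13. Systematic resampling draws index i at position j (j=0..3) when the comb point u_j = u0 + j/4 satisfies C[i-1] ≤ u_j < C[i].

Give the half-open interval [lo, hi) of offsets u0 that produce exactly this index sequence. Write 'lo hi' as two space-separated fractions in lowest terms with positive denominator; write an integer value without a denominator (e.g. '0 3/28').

9/52 1/4

C = [8/13, 12/13, 12/13, 1]
j=0 picked index 0: u0 ∈ [0, 8/13)
j=1 picked index 0: u0 ∈ [-1/4, 19/52)
j=2 picked index 1: u0 ∈ [3/26, 11/26)
j=3 picked index 3: u0 ∈ [9/52, 1/4)
intersection: [9/52, 1/4)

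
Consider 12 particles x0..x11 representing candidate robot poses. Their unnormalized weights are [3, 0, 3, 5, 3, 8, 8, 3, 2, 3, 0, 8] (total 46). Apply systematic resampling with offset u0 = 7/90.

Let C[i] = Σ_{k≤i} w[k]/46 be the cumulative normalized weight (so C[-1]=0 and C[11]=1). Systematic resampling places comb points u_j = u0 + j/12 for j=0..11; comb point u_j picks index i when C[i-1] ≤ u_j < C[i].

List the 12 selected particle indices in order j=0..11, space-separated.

C = [3/46, 3/46, 3/23, 11/46, 7/23, 11/23, 15/23, 33/46, 35/46, 19/23, 19/23, 1]
j=0: u_0=7/90 ∈ [3/46, 3/23) → index 2
j=1: u_1=29/180 ∈ [3/23, 11/46) → index 3
j=2: u_2=11/45 ∈ [11/46, 7/23) → index 4
j=3: u_3=59/180 ∈ [7/23, 11/23) → index 5
j=4: u_4=37/90 ∈ [7/23, 11/23) → index 5
j=5: u_5=89/180 ∈ [11/23, 15/23) → index 6
j=6: u_6=26/45 ∈ [11/23, 15/23) → index 6
j=7: u_7=119/180 ∈ [15/23, 33/46) → index 7
j=8: u_8=67/90 ∈ [33/46, 35/46) → index 8
j=9: u_9=149/180 ∈ [19/23, 1) → index 11
j=10: u_10=41/45 ∈ [19/23, 1) → index 11
j=11: u_11=179/180 ∈ [19/23, 1) → index 11

2 3 4 5 5 6 6 7 8 11 11 11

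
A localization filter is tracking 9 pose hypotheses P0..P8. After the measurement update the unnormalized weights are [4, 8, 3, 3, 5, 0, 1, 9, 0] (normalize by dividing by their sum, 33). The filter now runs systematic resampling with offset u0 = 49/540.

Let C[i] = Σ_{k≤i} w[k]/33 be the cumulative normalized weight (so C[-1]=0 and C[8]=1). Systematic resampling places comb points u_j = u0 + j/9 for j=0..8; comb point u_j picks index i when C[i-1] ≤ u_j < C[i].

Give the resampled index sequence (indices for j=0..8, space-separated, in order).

0 1 1 2 3 4 7 7 7

C = [4/33, 4/11, 5/11, 6/11, 23/33, 23/33, 8/11, 1, 1]
j=0: u_0=49/540 ∈ [0, 4/33) → index 0
j=1: u_1=109/540 ∈ [4/33, 4/11) → index 1
j=2: u_2=169/540 ∈ [4/33, 4/11) → index 1
j=3: u_3=229/540 ∈ [4/11, 5/11) → index 2
j=4: u_4=289/540 ∈ [5/11, 6/11) → index 3
j=5: u_5=349/540 ∈ [6/11, 23/33) → index 4
j=6: u_6=409/540 ∈ [8/11, 1) → index 7
j=7: u_7=469/540 ∈ [8/11, 1) → index 7
j=8: u_8=529/540 ∈ [8/11, 1) → index 7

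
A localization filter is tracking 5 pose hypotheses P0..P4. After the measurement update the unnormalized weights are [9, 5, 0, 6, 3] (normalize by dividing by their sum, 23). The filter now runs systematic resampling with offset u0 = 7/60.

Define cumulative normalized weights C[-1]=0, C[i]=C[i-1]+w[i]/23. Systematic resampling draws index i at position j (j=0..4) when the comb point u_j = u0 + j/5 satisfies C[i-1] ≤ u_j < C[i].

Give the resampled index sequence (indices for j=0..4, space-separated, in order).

0 0 1 3 4

C = [9/23, 14/23, 14/23, 20/23, 1]
j=0: u_0=7/60 ∈ [0, 9/23) → index 0
j=1: u_1=19/60 ∈ [0, 9/23) → index 0
j=2: u_2=31/60 ∈ [9/23, 14/23) → index 1
j=3: u_3=43/60 ∈ [14/23, 20/23) → index 3
j=4: u_4=11/12 ∈ [20/23, 1) → index 4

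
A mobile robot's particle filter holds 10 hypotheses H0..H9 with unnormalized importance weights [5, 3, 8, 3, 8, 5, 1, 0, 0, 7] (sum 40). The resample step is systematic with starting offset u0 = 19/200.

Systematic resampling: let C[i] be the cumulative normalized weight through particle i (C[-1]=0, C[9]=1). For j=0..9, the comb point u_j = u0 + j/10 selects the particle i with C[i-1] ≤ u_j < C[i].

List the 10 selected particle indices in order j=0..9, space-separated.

0 1 2 2 4 4 5 5 9 9

C = [1/8, 1/5, 2/5, 19/40, 27/40, 4/5, 33/40, 33/40, 33/40, 1]
j=0: u_0=19/200 ∈ [0, 1/8) → index 0
j=1: u_1=39/200 ∈ [1/8, 1/5) → index 1
j=2: u_2=59/200 ∈ [1/5, 2/5) → index 2
j=3: u_3=79/200 ∈ [1/5, 2/5) → index 2
j=4: u_4=99/200 ∈ [19/40, 27/40) → index 4
j=5: u_5=119/200 ∈ [19/40, 27/40) → index 4
j=6: u_6=139/200 ∈ [27/40, 4/5) → index 5
j=7: u_7=159/200 ∈ [27/40, 4/5) → index 5
j=8: u_8=179/200 ∈ [33/40, 1) → index 9
j=9: u_9=199/200 ∈ [33/40, 1) → index 9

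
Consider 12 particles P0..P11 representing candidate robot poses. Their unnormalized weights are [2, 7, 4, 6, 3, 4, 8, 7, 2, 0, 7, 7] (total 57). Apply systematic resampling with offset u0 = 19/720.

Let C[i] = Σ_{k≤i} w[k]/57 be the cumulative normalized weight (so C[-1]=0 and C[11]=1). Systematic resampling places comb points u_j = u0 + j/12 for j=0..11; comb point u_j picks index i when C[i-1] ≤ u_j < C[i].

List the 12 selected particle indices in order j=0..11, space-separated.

0 1 2 3 4 5 6 7 7 10 10 11

C = [2/57, 3/19, 13/57, 1/3, 22/57, 26/57, 34/57, 41/57, 43/57, 43/57, 50/57, 1]
j=0: u_0=19/720 ∈ [0, 2/57) → index 0
j=1: u_1=79/720 ∈ [2/57, 3/19) → index 1
j=2: u_2=139/720 ∈ [3/19, 13/57) → index 2
j=3: u_3=199/720 ∈ [13/57, 1/3) → index 3
j=4: u_4=259/720 ∈ [1/3, 22/57) → index 4
j=5: u_5=319/720 ∈ [22/57, 26/57) → index 5
j=6: u_6=379/720 ∈ [26/57, 34/57) → index 6
j=7: u_7=439/720 ∈ [34/57, 41/57) → index 7
j=8: u_8=499/720 ∈ [34/57, 41/57) → index 7
j=9: u_9=559/720 ∈ [43/57, 50/57) → index 10
j=10: u_10=619/720 ∈ [43/57, 50/57) → index 10
j=11: u_11=679/720 ∈ [50/57, 1) → index 11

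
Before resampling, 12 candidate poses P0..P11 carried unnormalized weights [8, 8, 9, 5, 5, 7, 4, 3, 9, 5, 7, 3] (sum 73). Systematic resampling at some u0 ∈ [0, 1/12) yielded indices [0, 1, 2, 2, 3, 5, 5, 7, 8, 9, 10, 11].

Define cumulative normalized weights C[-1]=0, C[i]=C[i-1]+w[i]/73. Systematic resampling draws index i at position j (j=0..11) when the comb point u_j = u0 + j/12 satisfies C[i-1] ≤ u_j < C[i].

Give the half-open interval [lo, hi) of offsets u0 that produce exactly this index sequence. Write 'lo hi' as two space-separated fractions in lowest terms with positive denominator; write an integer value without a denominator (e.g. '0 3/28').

C = [8/73, 16/73, 25/73, 30/73, 35/73, 42/73, 46/73, 49/73, 58/73, 63/73, 70/73, 1]
j=0 picked index 0: u0 ∈ [0, 8/73)
j=1 picked index 1: u0 ∈ [23/876, 119/876)
j=2 picked index 2: u0 ∈ [23/438, 77/438)
j=3 picked index 2: u0 ∈ [-9/292, 27/292)
j=4 picked index 3: u0 ∈ [2/219, 17/219)
j=5 picked index 5: u0 ∈ [55/876, 139/876)
j=6 picked index 5: u0 ∈ [-3/146, 11/146)
j=7 picked index 7: u0 ∈ [41/876, 77/876)
j=8 picked index 8: u0 ∈ [1/219, 28/219)
j=9 picked index 9: u0 ∈ [13/292, 33/292)
j=10 picked index 10: u0 ∈ [13/438, 55/438)
j=11 picked index 11: u0 ∈ [37/876, 1/12)
intersection: [55/876, 11/146)

55/876 11/146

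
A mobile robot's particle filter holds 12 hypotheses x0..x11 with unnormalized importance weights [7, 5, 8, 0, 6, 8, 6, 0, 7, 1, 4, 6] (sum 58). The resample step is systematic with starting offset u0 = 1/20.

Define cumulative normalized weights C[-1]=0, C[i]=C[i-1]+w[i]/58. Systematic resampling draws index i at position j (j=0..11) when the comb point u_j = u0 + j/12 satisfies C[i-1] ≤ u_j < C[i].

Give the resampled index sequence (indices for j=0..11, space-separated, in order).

0 1 2 2 4 5 5 6 8 8 10 11

C = [7/58, 6/29, 10/29, 10/29, 13/29, 17/29, 20/29, 20/29, 47/58, 24/29, 26/29, 1]
j=0: u_0=1/20 ∈ [0, 7/58) → index 0
j=1: u_1=2/15 ∈ [7/58, 6/29) → index 1
j=2: u_2=13/60 ∈ [6/29, 10/29) → index 2
j=3: u_3=3/10 ∈ [6/29, 10/29) → index 2
j=4: u_4=23/60 ∈ [10/29, 13/29) → index 4
j=5: u_5=7/15 ∈ [13/29, 17/29) → index 5
j=6: u_6=11/20 ∈ [13/29, 17/29) → index 5
j=7: u_7=19/30 ∈ [17/29, 20/29) → index 6
j=8: u_8=43/60 ∈ [20/29, 47/58) → index 8
j=9: u_9=4/5 ∈ [20/29, 47/58) → index 8
j=10: u_10=53/60 ∈ [24/29, 26/29) → index 10
j=11: u_11=29/30 ∈ [26/29, 1) → index 11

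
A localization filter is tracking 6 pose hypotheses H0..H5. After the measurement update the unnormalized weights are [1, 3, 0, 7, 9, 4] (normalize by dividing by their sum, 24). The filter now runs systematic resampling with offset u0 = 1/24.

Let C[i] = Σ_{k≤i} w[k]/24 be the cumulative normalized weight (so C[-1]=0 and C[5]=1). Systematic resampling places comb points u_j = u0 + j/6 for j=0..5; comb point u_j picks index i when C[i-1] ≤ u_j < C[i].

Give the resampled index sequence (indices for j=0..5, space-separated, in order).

1 3 3 4 4 5

C = [1/24, 1/6, 1/6, 11/24, 5/6, 1]
j=0: u_0=1/24 ∈ [1/24, 1/6) → index 1
j=1: u_1=5/24 ∈ [1/6, 11/24) → index 3
j=2: u_2=3/8 ∈ [1/6, 11/24) → index 3
j=3: u_3=13/24 ∈ [11/24, 5/6) → index 4
j=4: u_4=17/24 ∈ [11/24, 5/6) → index 4
j=5: u_5=7/8 ∈ [5/6, 1) → index 5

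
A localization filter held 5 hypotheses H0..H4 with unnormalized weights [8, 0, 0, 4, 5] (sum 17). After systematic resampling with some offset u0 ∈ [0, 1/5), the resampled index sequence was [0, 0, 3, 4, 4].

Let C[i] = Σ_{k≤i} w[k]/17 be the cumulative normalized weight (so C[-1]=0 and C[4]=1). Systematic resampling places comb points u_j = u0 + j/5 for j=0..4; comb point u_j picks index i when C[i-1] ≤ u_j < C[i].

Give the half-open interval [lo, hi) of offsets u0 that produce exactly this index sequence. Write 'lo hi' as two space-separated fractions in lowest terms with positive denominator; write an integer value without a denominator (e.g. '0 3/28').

C = [8/17, 8/17, 8/17, 12/17, 1]
j=0 picked index 0: u0 ∈ [0, 8/17)
j=1 picked index 0: u0 ∈ [-1/5, 23/85)
j=2 picked index 3: u0 ∈ [6/85, 26/85)
j=3 picked index 4: u0 ∈ [9/85, 2/5)
j=4 picked index 4: u0 ∈ [-8/85, 1/5)
intersection: [9/85, 1/5)

9/85 1/5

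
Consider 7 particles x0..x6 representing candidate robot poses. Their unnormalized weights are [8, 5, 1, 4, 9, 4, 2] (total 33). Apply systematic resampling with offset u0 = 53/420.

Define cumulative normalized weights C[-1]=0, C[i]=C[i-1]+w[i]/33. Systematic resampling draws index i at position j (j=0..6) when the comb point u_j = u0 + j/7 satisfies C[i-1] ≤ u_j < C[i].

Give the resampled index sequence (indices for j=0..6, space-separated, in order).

C = [8/33, 13/33, 14/33, 6/11, 9/11, 31/33, 1]
j=0: u_0=53/420 ∈ [0, 8/33) → index 0
j=1: u_1=113/420 ∈ [8/33, 13/33) → index 1
j=2: u_2=173/420 ∈ [13/33, 14/33) → index 2
j=3: u_3=233/420 ∈ [6/11, 9/11) → index 4
j=4: u_4=293/420 ∈ [6/11, 9/11) → index 4
j=5: u_5=353/420 ∈ [9/11, 31/33) → index 5
j=6: u_6=59/60 ∈ [31/33, 1) → index 6

0 1 2 4 4 5 6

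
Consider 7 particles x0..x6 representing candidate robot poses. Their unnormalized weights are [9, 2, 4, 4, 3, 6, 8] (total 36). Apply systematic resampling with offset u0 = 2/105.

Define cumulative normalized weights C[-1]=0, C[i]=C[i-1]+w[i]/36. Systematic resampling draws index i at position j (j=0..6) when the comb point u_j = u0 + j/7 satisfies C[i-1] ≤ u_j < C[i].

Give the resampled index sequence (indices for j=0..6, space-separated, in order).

C = [1/4, 11/36, 5/12, 19/36, 11/18, 7/9, 1]
j=0: u_0=2/105 ∈ [0, 1/4) → index 0
j=1: u_1=17/105 ∈ [0, 1/4) → index 0
j=2: u_2=32/105 ∈ [1/4, 11/36) → index 1
j=3: u_3=47/105 ∈ [5/12, 19/36) → index 3
j=4: u_4=62/105 ∈ [19/36, 11/18) → index 4
j=5: u_5=11/15 ∈ [11/18, 7/9) → index 5
j=6: u_6=92/105 ∈ [7/9, 1) → index 6

0 0 1 3 4 5 6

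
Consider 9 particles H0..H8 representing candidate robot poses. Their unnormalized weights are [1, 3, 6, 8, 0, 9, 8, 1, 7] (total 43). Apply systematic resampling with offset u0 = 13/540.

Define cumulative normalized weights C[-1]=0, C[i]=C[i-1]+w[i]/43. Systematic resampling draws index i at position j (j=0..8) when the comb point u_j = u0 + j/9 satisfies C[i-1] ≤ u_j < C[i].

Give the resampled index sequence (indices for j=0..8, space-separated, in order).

1 2 3 3 5 5 6 6 8

C = [1/43, 4/43, 10/43, 18/43, 18/43, 27/43, 35/43, 36/43, 1]
j=0: u_0=13/540 ∈ [1/43, 4/43) → index 1
j=1: u_1=73/540 ∈ [4/43, 10/43) → index 2
j=2: u_2=133/540 ∈ [10/43, 18/43) → index 3
j=3: u_3=193/540 ∈ [10/43, 18/43) → index 3
j=4: u_4=253/540 ∈ [18/43, 27/43) → index 5
j=5: u_5=313/540 ∈ [18/43, 27/43) → index 5
j=6: u_6=373/540 ∈ [27/43, 35/43) → index 6
j=7: u_7=433/540 ∈ [27/43, 35/43) → index 6
j=8: u_8=493/540 ∈ [36/43, 1) → index 8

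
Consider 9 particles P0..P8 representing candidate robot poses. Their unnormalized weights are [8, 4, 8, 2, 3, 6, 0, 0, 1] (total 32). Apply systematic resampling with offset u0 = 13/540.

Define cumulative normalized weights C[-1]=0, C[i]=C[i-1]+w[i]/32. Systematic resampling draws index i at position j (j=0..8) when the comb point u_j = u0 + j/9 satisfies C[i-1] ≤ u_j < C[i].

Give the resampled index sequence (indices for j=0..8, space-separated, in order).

0 0 0 1 2 2 4 5 5

C = [1/4, 3/8, 5/8, 11/16, 25/32, 31/32, 31/32, 31/32, 1]
j=0: u_0=13/540 ∈ [0, 1/4) → index 0
j=1: u_1=73/540 ∈ [0, 1/4) → index 0
j=2: u_2=133/540 ∈ [0, 1/4) → index 0
j=3: u_3=193/540 ∈ [1/4, 3/8) → index 1
j=4: u_4=253/540 ∈ [3/8, 5/8) → index 2
j=5: u_5=313/540 ∈ [3/8, 5/8) → index 2
j=6: u_6=373/540 ∈ [11/16, 25/32) → index 4
j=7: u_7=433/540 ∈ [25/32, 31/32) → index 5
j=8: u_8=493/540 ∈ [25/32, 31/32) → index 5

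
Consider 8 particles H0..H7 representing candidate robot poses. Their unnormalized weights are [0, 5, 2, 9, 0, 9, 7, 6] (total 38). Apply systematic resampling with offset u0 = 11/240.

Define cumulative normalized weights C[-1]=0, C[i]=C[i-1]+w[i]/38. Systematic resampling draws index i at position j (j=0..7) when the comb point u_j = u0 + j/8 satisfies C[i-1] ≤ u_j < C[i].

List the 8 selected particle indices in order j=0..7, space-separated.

1 2 3 3 5 6 6 7

C = [0, 5/38, 7/38, 8/19, 8/19, 25/38, 16/19, 1]
j=0: u_0=11/240 ∈ [0, 5/38) → index 1
j=1: u_1=41/240 ∈ [5/38, 7/38) → index 2
j=2: u_2=71/240 ∈ [7/38, 8/19) → index 3
j=3: u_3=101/240 ∈ [7/38, 8/19) → index 3
j=4: u_4=131/240 ∈ [8/19, 25/38) → index 5
j=5: u_5=161/240 ∈ [25/38, 16/19) → index 6
j=6: u_6=191/240 ∈ [25/38, 16/19) → index 6
j=7: u_7=221/240 ∈ [16/19, 1) → index 7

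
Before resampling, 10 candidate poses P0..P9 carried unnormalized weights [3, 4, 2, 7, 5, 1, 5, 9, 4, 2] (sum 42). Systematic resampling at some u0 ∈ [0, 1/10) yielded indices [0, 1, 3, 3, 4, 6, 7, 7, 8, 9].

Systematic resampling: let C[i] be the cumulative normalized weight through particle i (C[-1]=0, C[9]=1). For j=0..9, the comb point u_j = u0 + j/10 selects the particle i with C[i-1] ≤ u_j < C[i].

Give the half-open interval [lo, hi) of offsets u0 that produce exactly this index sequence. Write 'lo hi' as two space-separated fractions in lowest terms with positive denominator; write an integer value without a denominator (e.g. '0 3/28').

C = [1/14, 1/6, 3/14, 8/21, 1/2, 11/21, 9/14, 6/7, 20/21, 1]
j=0 picked index 0: u0 ∈ [0, 1/14)
j=1 picked index 1: u0 ∈ [-1/35, 1/15)
j=2 picked index 3: u0 ∈ [1/70, 19/105)
j=3 picked index 3: u0 ∈ [-3/35, 17/210)
j=4 picked index 4: u0 ∈ [-2/105, 1/10)
j=5 picked index 6: u0 ∈ [1/42, 1/7)
j=6 picked index 7: u0 ∈ [3/70, 9/35)
j=7 picked index 7: u0 ∈ [-2/35, 11/70)
j=8 picked index 8: u0 ∈ [2/35, 16/105)
j=9 picked index 9: u0 ∈ [11/210, 1/10)
intersection: [2/35, 1/15)

2/35 1/15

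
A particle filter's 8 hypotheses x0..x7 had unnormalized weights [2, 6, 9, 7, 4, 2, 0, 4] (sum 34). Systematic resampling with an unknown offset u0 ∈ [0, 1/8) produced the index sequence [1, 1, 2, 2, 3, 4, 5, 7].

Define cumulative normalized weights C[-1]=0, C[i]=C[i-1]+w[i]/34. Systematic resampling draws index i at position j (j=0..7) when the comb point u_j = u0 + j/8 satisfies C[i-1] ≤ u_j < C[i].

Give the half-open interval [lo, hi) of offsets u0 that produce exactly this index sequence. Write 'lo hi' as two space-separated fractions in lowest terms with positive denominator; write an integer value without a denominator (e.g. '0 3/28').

11/136 15/136

C = [1/17, 4/17, 1/2, 12/17, 14/17, 15/17, 15/17, 1]
j=0 picked index 1: u0 ∈ [1/17, 4/17)
j=1 picked index 1: u0 ∈ [-9/136, 15/136)
j=2 picked index 2: u0 ∈ [-1/68, 1/4)
j=3 picked index 2: u0 ∈ [-19/136, 1/8)
j=4 picked index 3: u0 ∈ [0, 7/34)
j=5 picked index 4: u0 ∈ [11/136, 27/136)
j=6 picked index 5: u0 ∈ [5/68, 9/68)
j=7 picked index 7: u0 ∈ [1/136, 1/8)
intersection: [11/136, 15/136)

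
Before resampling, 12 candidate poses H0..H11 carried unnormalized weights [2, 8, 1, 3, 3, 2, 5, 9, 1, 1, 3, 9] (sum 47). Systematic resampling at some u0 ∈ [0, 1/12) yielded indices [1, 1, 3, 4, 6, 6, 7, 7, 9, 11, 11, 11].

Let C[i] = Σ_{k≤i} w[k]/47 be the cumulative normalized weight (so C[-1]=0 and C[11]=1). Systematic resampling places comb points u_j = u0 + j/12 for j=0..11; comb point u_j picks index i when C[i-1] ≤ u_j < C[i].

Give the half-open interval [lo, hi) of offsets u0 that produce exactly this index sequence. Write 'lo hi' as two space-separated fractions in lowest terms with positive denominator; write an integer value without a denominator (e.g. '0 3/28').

10/141 11/141

C = [2/47, 10/47, 11/47, 14/47, 17/47, 19/47, 24/47, 33/47, 34/47, 35/47, 38/47, 1]
j=0 picked index 1: u0 ∈ [2/47, 10/47)
j=1 picked index 1: u0 ∈ [-23/564, 73/564)
j=2 picked index 3: u0 ∈ [19/282, 37/282)
j=3 picked index 4: u0 ∈ [9/188, 21/188)
j=4 picked index 6: u0 ∈ [10/141, 25/141)
j=5 picked index 6: u0 ∈ [-7/564, 53/564)
j=6 picked index 7: u0 ∈ [1/94, 19/94)
j=7 picked index 7: u0 ∈ [-41/564, 67/564)
j=8 picked index 9: u0 ∈ [8/141, 11/141)
j=9 picked index 11: u0 ∈ [11/188, 1/4)
j=10 picked index 11: u0 ∈ [-7/282, 1/6)
j=11 picked index 11: u0 ∈ [-61/564, 1/12)
intersection: [10/141, 11/141)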